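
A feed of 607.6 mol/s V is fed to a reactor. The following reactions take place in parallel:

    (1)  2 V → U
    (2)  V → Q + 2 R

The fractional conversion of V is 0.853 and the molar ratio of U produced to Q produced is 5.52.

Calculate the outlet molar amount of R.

86.1 mol/s

Conversion of V: V consumed = 0.853 × 607.6 = 518.3 mol/s = 2ξ₁ + 1ξ₂.
Selectivity: 1ξ₁ / (1ξ₂) = 5.52 → ξ₁ = 5.52 ξ₂.
Substitute: (2·5.52 + 1) ξ₂ = 518.3 → ξ₂ = 43.05 mol/s, ξ₁ = 237.6 mol/s.
Outlet amounts (n = n₀ + Σ ν·ξ):
  V: 607.6 − 2(237.6) − 1(43.05) = 89.32
  U: 0 + 1(237.6) = 237.6
  Q: 0 + 1(43.05) = 43.05
  R: 0 + 2(43.05) = 86.09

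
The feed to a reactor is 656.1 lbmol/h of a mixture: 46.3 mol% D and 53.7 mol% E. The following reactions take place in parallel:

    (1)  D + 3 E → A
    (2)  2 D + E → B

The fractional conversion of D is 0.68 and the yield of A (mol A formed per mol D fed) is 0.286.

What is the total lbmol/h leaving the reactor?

Yield of A: 1ξ₁ / 303.8 = 0.286 → ξ₁ = 86.88 lbmol/h.
Conversion of D: 1ξ₁ + 2ξ₂ = 0.68 × 303.8 = 206.6 → ξ₂ = 59.84 lbmol/h.
Outlet amounts (n = n₀ + Σ ν·ξ):
  D: 303.8 − 1(86.88) − 2(59.84) = 97.21
  E: 352.3 − 3(86.88) − 1(59.84) = 31.84
  A: 0 + 1(86.88) = 86.88
  B: 0 + 1(59.84) = 59.84
Total out = 97.21 + 31.84 + 86.88 + 59.84 = 275.8 lbmol/h.

276 lbmol/h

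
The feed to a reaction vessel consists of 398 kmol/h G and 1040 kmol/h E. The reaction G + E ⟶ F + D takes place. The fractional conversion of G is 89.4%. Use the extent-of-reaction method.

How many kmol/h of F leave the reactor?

356 kmol/h

G reacted = 0.894 × 398 = 355.8 kmol/h; ν_G = −1, so ξ = 355.8/1 = 355.8 kmol/h.
Outlet amounts (n = n₀ + ν ξ):
  G: 398 − 1(355.8) = 42.19
  E: 1040 − 1(355.8) = 684.2
  F: 0 + 1(355.8) = 355.8
  D: 0 + 1(355.8) = 355.8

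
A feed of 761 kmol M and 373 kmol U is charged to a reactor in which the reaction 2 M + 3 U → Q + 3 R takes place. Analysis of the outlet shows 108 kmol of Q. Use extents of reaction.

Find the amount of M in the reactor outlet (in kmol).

For Q: n = n₀ + 1ξ → 108 = 0 + 1ξ, giving ξ = 108 kmol.
Outlet amounts (n = n₀ + ν ξ):
  M: 761 − 2(108) = 545
  U: 373 − 3(108) = 49
  Q: 0 + 1(108) = 108
  R: 0 + 3(108) = 324

545 kmol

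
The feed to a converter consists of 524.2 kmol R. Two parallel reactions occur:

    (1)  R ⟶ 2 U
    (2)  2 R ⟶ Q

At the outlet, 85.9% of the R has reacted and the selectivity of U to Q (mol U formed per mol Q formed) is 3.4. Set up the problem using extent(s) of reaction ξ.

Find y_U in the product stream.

Conversion of R: R consumed = 0.859 × 524.2 = 450.3 kmol = 1ξ₁ + 2ξ₂.
Selectivity: 2ξ₁ / (1ξ₂) = 3.4 → ξ₁ = 1.7 ξ₂.
Substitute: (1·1.7 + 2) ξ₂ = 450.3 → ξ₂ = 121.7 kmol, ξ₁ = 206.9 kmol.
Outlet amounts (n = n₀ + Σ ν·ξ):
  R: 524.2 − 1(206.9) − 2(121.7) = 73.91
  U: 0 + 2(206.9) = 413.8
  Q: 0 + 1(121.7) = 121.7
Total out = 609.4 kmol; y_U = 413.8 / 609.4 = 0.679.

0.679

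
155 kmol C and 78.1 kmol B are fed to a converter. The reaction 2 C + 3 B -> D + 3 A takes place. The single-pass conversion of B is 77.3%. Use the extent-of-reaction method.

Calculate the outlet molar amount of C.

B reacted = 0.773 × 78.1 = 60.37 kmol; ν_B = −3, so ξ = 60.37/3 = 20.12 kmol.
Outlet amounts (n = n₀ + ν ξ):
  C: 155 − 2(20.12) = 114.8
  B: 78.1 − 3(20.12) = 17.73
  D: 0 + 1(20.12) = 20.12
  A: 0 + 3(20.12) = 60.37

115 kmol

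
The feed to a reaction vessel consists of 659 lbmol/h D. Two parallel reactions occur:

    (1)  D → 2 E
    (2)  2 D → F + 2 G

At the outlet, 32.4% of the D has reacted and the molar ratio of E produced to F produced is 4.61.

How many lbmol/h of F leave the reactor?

Conversion of D: D consumed = 0.324 × 659 = 213.5 lbmol/h = 1ξ₁ + 2ξ₂.
Selectivity: 2ξ₁ / (1ξ₂) = 4.61 → ξ₁ = 2.305 ξ₂.
Substitute: (1·2.305 + 2) ξ₂ = 213.5 → ξ₂ = 49.6 lbmol/h, ξ₁ = 114.3 lbmol/h.
Outlet amounts (n = n₀ + Σ ν·ξ):
  D: 659 − 1(114.3) − 2(49.6) = 445.5
  E: 0 + 2(114.3) = 228.6
  F: 0 + 1(49.6) = 49.6
  G: 0 + 2(49.6) = 99.19

49.6 lbmol/h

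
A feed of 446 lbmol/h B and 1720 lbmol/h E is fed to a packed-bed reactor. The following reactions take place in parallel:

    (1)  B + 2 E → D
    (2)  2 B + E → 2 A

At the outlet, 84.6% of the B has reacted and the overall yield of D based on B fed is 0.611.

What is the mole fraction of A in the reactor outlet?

0.0668

Yield of D: 1ξ₁ / 446 = 0.611 → ξ₁ = 272.5 lbmol/h.
Conversion of B: 1ξ₁ + 2ξ₂ = 0.846 × 446 = 377.3 → ξ₂ = 52.41 lbmol/h.
Outlet amounts (n = n₀ + Σ ν·ξ):
  B: 446 − 1(272.5) − 2(52.41) = 68.68
  E: 1720 − 2(272.5) − 1(52.41) = 1123
  D: 0 + 1(272.5) = 272.5
  A: 0 + 2(52.41) = 104.8
Total out = 1569 lbmol/h; y_A = 104.8 / 1569 = 0.06682.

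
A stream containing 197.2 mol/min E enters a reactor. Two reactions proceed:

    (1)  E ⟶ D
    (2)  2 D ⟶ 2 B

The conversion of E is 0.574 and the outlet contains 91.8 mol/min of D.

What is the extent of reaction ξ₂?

ξ₂ = 10.7 mol/min

Conversion of E: E consumed = 1ξ₁ = 0.574 × 197.2 → ξ₁ = 113.2 mol/min.
D balance: n_D = 0 + 1ξ₁ − 2ξ₂ = 91.8 → ξ₂ = (1·113.2 − 91.8)/2 = 10.7 mol/min.
Outlet amounts (n = n₀ + Σ ν·ξ):
  E: 197.2 − 1(113.2) = 84.01
  D: 0 + 1(113.2) − 2(10.7) = 91.8
  B: 0 + 2(10.7) = 21.39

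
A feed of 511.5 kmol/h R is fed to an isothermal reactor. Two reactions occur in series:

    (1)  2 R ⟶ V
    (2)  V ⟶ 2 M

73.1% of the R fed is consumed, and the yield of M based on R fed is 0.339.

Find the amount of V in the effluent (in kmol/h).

Conversion of R: R consumed = 2ξ₁ = 0.731 × 511.5 → ξ₁ = 187 kmol/h.
Yield of M: 2ξ₂ / 511.5 = 0.339 → ξ₂ = 86.7 kmol/h.
Outlet amounts (n = n₀ + Σ ν·ξ):
  R: 511.5 − 2(187) = 137.6
  V: 0 + 1(187) − 1(86.7) = 100.3
  M: 0 + 2(86.7) = 173.4

100 kmol/h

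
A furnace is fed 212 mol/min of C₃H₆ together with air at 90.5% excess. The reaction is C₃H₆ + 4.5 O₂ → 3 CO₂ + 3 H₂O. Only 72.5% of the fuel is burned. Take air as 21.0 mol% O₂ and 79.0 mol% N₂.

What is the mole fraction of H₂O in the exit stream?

Stoichiometric O₂ = 4.5 × 212 = 954 mol/min; O₂ fed = 954 × 1.905 = 1817 mol/min.
N₂ fed = 1817 × 79/21 = 6837 mol/min.
Fuel reacted = 0.725 × 212 → ξ = 153.7 mol/min.
Outlet (n = n₀ + ν ξ):
  C₃H₆: 212 − 1(153.7) = 58.3
  O₂: 1817 − 4.5(153.7) = 1126
  N₂: 6837 (inert)
  CO₂: 0 + 3(153.7) = 461.1
  H₂O: 0 + 3(153.7) = 461.1
Total out = 8943 mol/min; y_H₂O = 461.1 / 8943 = 0.05156.

0.0516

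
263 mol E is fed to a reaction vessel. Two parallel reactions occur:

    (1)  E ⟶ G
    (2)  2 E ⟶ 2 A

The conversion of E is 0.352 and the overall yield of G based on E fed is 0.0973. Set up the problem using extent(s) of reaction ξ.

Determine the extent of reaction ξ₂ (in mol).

Yield of G: 1ξ₁ / 263 = 0.0973 → ξ₁ = 25.59 mol.
Conversion of E: 1ξ₁ + 2ξ₂ = 0.352 × 263 = 92.58 → ξ₂ = 33.49 mol.
Outlet amounts (n = n₀ + Σ ν·ξ):
  E: 263 − 1(25.59) − 2(33.49) = 170.4
  G: 0 + 1(25.59) = 25.59
  A: 0 + 2(33.49) = 66.99

ξ₂ = 33.5 mol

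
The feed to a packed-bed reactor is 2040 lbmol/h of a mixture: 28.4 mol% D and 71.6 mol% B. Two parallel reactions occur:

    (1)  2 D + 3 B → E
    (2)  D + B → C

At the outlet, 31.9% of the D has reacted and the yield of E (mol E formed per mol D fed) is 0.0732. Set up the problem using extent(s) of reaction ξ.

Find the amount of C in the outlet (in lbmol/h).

Yield of E: 1ξ₁ / 579.4 = 0.0732 → ξ₁ = 42.41 lbmol/h.
Conversion of D: 2ξ₁ + 1ξ₂ = 0.319 × 579.4 = 184.8 → ξ₂ = 100 lbmol/h.
Outlet amounts (n = n₀ + Σ ν·ξ):
  D: 579.4 − 2(42.41) − 1(100) = 394.5
  B: 1461 − 3(42.41) − 1(100) = 1233
  E: 0 + 1(42.41) = 42.41
  C: 0 + 1(100) = 100

100 lbmol/h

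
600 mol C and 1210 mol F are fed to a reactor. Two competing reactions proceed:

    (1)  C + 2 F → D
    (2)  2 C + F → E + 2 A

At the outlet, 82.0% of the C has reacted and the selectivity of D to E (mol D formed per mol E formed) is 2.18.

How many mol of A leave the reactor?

235 mol

Conversion of C: C consumed = 0.82 × 600 = 492 mol = 1ξ₁ + 2ξ₂.
Selectivity: 1ξ₁ / (1ξ₂) = 2.18 → ξ₁ = 2.18 ξ₂.
Substitute: (1·2.18 + 2) ξ₂ = 492 → ξ₂ = 117.7 mol, ξ₁ = 256.6 mol.
Outlet amounts (n = n₀ + Σ ν·ξ):
  C: 600 − 1(256.6) − 2(117.7) = 108
  F: 1210 − 2(256.6) − 1(117.7) = 579.1
  D: 0 + 1(256.6) = 256.6
  E: 0 + 1(117.7) = 117.7
  A: 0 + 2(117.7) = 235.4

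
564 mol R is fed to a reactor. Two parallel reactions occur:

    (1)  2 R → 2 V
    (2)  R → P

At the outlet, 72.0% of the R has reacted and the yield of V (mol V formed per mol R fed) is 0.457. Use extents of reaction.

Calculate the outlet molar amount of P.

148 mol

Yield of V: 2ξ₁ / 564 = 0.457 → ξ₁ = 128.9 mol.
Conversion of R: 2ξ₁ + 1ξ₂ = 0.72 × 564 = 406.1 → ξ₂ = 148.3 mol.
Outlet amounts (n = n₀ + Σ ν·ξ):
  R: 564 − 2(128.9) − 1(148.3) = 157.9
  V: 0 + 2(128.9) = 257.7
  P: 0 + 1(148.3) = 148.3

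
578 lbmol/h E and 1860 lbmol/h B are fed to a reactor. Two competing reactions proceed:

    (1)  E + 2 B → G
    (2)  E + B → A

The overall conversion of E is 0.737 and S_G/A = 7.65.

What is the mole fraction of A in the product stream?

0.0301

Conversion of E: E consumed = 0.737 × 578 = 426 lbmol/h = 1ξ₁ + 1ξ₂.
Selectivity: 1ξ₁ / (1ξ₂) = 7.65 → ξ₁ = 7.65 ξ₂.
Substitute: (1·7.65 + 1) ξ₂ = 426 → ξ₂ = 49.25 lbmol/h, ξ₁ = 376.7 lbmol/h.
Outlet amounts (n = n₀ + Σ ν·ξ):
  E: 578 − 1(376.7) − 1(49.25) = 152
  B: 1860 − 2(376.7) − 1(49.25) = 1057
  G: 0 + 1(376.7) = 376.7
  A: 0 + 1(49.25) = 49.25
Total out = 1635 lbmol/h; y_A = 49.25 / 1635 = 0.03012.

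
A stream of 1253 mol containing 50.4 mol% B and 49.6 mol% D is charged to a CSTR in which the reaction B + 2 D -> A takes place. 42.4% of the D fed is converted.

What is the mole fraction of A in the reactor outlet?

0.133

D reacted = 0.424 × 621.5 = 263.5 mol; ν_D = −2, so ξ = 263.5/2 = 131.8 mol.
Outlet amounts (n = n₀ + ν ξ):
  B: 631.5 − 1(131.8) = 499.8
  D: 621.5 − 2(131.8) = 358
  A: 0 + 1(131.8) = 131.8
Total out = 989.5 mol; y_A = 131.8 / 989.5 = 0.1332.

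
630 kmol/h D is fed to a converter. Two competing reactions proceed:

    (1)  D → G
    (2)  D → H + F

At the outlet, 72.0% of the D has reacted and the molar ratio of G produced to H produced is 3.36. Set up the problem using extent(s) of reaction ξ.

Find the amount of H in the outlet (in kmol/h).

Conversion of D: D consumed = 0.72 × 630 = 453.6 kmol/h = 1ξ₁ + 1ξ₂.
Selectivity: 1ξ₁ / (1ξ₂) = 3.36 → ξ₁ = 3.36 ξ₂.
Substitute: (1·3.36 + 1) ξ₂ = 453.6 → ξ₂ = 104 kmol/h, ξ₁ = 349.6 kmol/h.
Outlet amounts (n = n₀ + Σ ν·ξ):
  D: 630 − 1(349.6) − 1(104) = 176.4
  G: 0 + 1(349.6) = 349.6
  H: 0 + 1(104) = 104
  F: 0 + 1(104) = 104

104 kmol/h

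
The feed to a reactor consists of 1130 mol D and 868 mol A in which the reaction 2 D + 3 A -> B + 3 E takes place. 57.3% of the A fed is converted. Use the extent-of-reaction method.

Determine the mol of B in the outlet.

A reacted = 0.573 × 868 = 497.4 mol; ν_A = −3, so ξ = 497.4/3 = 165.8 mol.
Outlet amounts (n = n₀ + ν ξ):
  D: 1130 − 2(165.8) = 798.4
  A: 868 − 3(165.8) = 370.6
  B: 0 + 1(165.8) = 165.8
  E: 0 + 3(165.8) = 497.4

166 mol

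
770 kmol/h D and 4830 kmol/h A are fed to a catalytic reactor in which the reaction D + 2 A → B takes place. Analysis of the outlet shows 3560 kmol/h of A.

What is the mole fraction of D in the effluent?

For A: n = n₀ − 2ξ → 3560 = 4830 − 2ξ, giving ξ = 635 kmol/h.
Outlet amounts (n = n₀ + ν ξ):
  D: 770 − 1(635) = 135
  A: 4830 − 2(635) = 3560
  B: 0 + 1(635) = 635
Total out = 4330 kmol/h; y_D = 135 / 4330 = 0.03118.

0.0312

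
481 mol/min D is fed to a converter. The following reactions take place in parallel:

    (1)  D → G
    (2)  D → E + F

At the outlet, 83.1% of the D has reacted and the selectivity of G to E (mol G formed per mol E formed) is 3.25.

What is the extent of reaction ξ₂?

ξ₂ = 94 mol/min

Conversion of D: D consumed = 0.831 × 481 = 399.7 mol/min = 1ξ₁ + 1ξ₂.
Selectivity: 1ξ₁ / (1ξ₂) = 3.25 → ξ₁ = 3.25 ξ₂.
Substitute: (1·3.25 + 1) ξ₂ = 399.7 → ξ₂ = 94.05 mol/min, ξ₁ = 305.7 mol/min.
Outlet amounts (n = n₀ + Σ ν·ξ):
  D: 481 − 1(305.7) − 1(94.05) = 81.29
  G: 0 + 1(305.7) = 305.7
  E: 0 + 1(94.05) = 94.05
  F: 0 + 1(94.05) = 94.05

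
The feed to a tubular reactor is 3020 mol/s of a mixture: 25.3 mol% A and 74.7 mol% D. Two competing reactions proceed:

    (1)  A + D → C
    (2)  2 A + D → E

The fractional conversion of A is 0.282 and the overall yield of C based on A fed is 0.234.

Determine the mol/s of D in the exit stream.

Yield of C: 1ξ₁ / 764.1 = 0.234 → ξ₁ = 178.8 mol/s.
Conversion of A: 1ξ₁ + 2ξ₂ = 0.282 × 764.1 = 215.5 → ξ₂ = 18.34 mol/s.
Outlet amounts (n = n₀ + Σ ν·ξ):
  A: 764.1 − 1(178.8) − 2(18.34) = 548.6
  D: 2256 − 1(178.8) − 1(18.34) = 2059
  C: 0 + 1(178.8) = 178.8
  E: 0 + 1(18.34) = 18.34

2060 mol/s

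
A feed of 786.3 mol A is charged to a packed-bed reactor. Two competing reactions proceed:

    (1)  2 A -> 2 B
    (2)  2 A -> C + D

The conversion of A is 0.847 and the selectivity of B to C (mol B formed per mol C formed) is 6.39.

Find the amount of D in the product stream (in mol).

79.4 mol

Conversion of A: A consumed = 0.847 × 786.3 = 666 mol = 2ξ₁ + 2ξ₂.
Selectivity: 2ξ₁ / (1ξ₂) = 6.39 → ξ₁ = 3.195 ξ₂.
Substitute: (2·3.195 + 2) ξ₂ = 666 → ξ₂ = 79.38 mol, ξ₁ = 253.6 mol.
Outlet amounts (n = n₀ + Σ ν·ξ):
  A: 786.3 − 2(253.6) − 2(79.38) = 120.3
  B: 0 + 2(253.6) = 507.2
  C: 0 + 1(79.38) = 79.38
  D: 0 + 1(79.38) = 79.38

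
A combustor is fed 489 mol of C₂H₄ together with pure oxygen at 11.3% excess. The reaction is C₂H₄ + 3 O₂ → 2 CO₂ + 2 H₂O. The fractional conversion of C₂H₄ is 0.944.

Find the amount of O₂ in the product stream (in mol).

Stoichiometric O₂ = 3 × 489 = 1467 mol; O₂ fed = 1467 × 1.113 = 1633 mol.
Fuel reacted = 0.944 × 489 → ξ = 461.6 mol.
Outlet (n = n₀ + ν ξ):
  C₂H₄: 489 − 1(461.6) = 27.38
  O₂: 1633 − 3(461.6) = 247.9
  CO₂: 0 + 2(461.6) = 923.2
  H₂O: 0 + 2(461.6) = 923.2

248 mol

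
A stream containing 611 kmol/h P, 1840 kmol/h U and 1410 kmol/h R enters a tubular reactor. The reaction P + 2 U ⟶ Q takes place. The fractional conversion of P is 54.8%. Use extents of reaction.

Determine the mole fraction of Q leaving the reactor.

0.105

P reacted = 0.548 × 611 = 334.8 kmol/h; ν_P = −1, so ξ = 334.8/1 = 334.8 kmol/h.
Outlet amounts (n = n₀ + ν ξ):
  P: 611 − 1(334.8) = 276.2
  U: 1840 − 2(334.8) = 1170
  Q: 0 + 1(334.8) = 334.8
  R: 1410 (inert)
Total out = 3191 kmol/h; y_Q = 334.8 / 3191 = 0.1049.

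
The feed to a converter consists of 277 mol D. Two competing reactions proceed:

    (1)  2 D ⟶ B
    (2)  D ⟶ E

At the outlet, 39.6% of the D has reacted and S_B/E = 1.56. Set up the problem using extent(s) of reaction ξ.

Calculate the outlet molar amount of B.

41.5 mol

Conversion of D: D consumed = 0.396 × 277 = 109.7 mol = 2ξ₁ + 1ξ₂.
Selectivity: 1ξ₁ / (1ξ₂) = 1.56 → ξ₁ = 1.56 ξ₂.
Substitute: (2·1.56 + 1) ξ₂ = 109.7 → ξ₂ = 26.62 mol, ξ₁ = 41.53 mol.
Outlet amounts (n = n₀ + Σ ν·ξ):
  D: 277 − 2(41.53) − 1(26.62) = 167.3
  B: 0 + 1(41.53) = 41.53
  E: 0 + 1(26.62) = 26.62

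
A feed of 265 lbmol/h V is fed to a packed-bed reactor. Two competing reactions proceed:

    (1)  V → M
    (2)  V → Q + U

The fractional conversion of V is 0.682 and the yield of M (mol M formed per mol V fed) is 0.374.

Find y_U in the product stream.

Yield of M: 1ξ₁ / 265 = 0.374 → ξ₁ = 99.11 lbmol/h.
Conversion of V: 1ξ₁ + 1ξ₂ = 0.682 × 265 = 180.7 → ξ₂ = 81.62 lbmol/h.
Outlet amounts (n = n₀ + Σ ν·ξ):
  V: 265 − 1(99.11) − 1(81.62) = 84.27
  M: 0 + 1(99.11) = 99.11
  Q: 0 + 1(81.62) = 81.62
  U: 0 + 1(81.62) = 81.62
Total out = 346.6 lbmol/h; y_U = 81.62 / 346.6 = 0.2355.

0.235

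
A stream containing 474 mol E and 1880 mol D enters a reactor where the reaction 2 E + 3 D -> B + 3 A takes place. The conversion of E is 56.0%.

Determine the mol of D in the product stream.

1480 mol

E reacted = 0.56 × 474 = 265.4 mol; ν_E = −2, so ξ = 265.4/2 = 132.7 mol.
Outlet amounts (n = n₀ + ν ξ):
  E: 474 − 2(132.7) = 208.6
  D: 1880 − 3(132.7) = 1482
  B: 0 + 1(132.7) = 132.7
  A: 0 + 3(132.7) = 398.2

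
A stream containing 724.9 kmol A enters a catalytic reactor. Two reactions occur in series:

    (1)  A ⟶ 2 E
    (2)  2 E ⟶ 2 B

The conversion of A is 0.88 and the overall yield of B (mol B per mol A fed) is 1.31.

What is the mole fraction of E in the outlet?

Conversion of A: A consumed = 1ξ₁ = 0.88 × 724.9 → ξ₁ = 637.9 kmol.
Yield of B: 2ξ₂ / 724.9 = 1.31 → ξ₂ = 474.8 kmol.
Outlet amounts (n = n₀ + Σ ν·ξ):
  A: 724.9 − 1(637.9) = 86.99
  E: 0 + 2(637.9) − 2(474.8) = 326.2
  B: 0 + 2(474.8) = 949.6
Total out = 1363 kmol; y_E = 326.2 / 1363 = 0.2394.

0.239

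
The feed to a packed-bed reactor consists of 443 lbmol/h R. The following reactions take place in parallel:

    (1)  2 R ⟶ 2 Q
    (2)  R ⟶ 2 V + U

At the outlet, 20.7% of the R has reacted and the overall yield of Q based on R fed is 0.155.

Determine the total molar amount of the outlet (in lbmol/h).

Yield of Q: 2ξ₁ / 443 = 0.155 → ξ₁ = 34.33 lbmol/h.
Conversion of R: 2ξ₁ + 1ξ₂ = 0.207 × 443 = 91.7 → ξ₂ = 23.04 lbmol/h.
Outlet amounts (n = n₀ + Σ ν·ξ):
  R: 443 − 2(34.33) − 1(23.04) = 351.3
  Q: 0 + 2(34.33) = 68.67
  V: 0 + 2(23.04) = 46.07
  U: 0 + 1(23.04) = 23.04
Total out = 351.3 + 68.67 + 46.07 + 23.04 = 489.1 lbmol/h.

489 lbmol/h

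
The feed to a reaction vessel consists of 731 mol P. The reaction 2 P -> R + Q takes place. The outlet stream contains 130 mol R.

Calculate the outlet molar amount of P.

471 mol

For R: n = n₀ + 1ξ → 130 = 0 + 1ξ, giving ξ = 130 mol.
Outlet amounts (n = n₀ + ν ξ):
  P: 731 − 2(130) = 471
  R: 0 + 1(130) = 130
  Q: 0 + 1(130) = 130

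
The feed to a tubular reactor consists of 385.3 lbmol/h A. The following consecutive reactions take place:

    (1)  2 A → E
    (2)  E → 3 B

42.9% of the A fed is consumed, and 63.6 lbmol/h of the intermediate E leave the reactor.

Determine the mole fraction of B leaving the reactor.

Conversion of A: A consumed = 2ξ₁ = 0.429 × 385.3 → ξ₁ = 82.65 lbmol/h.
E balance: n_E = 0 + 1ξ₁ − 1ξ₂ = 63.6 → ξ₂ = (1·82.65 − 63.6)/1 = 19.05 lbmol/h.
Outlet amounts (n = n₀ + Σ ν·ξ):
  A: 385.3 − 2(82.65) = 220
  E: 0 + 1(82.65) − 1(19.05) = 63.6
  B: 0 + 3(19.05) = 57.14
Total out = 340.7 lbmol/h; y_B = 57.14 / 340.7 = 0.1677.

0.168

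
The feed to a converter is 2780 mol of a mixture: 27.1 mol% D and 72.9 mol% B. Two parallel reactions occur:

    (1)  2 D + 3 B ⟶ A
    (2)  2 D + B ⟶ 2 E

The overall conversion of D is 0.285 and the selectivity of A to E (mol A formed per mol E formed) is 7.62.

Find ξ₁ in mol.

ξ₁ = 101 mol

Conversion of D: D consumed = 0.285 × 753.4 = 214.7 mol = 2ξ₁ + 2ξ₂.
Selectivity: 1ξ₁ / (2ξ₂) = 7.62 → ξ₁ = 15.24 ξ₂.
Substitute: (2·15.24 + 2) ξ₂ = 214.7 → ξ₂ = 6.611 mol, ξ₁ = 100.7 mol.
Outlet amounts (n = n₀ + Σ ν·ξ):
  D: 753.4 − 2(100.7) − 2(6.611) = 538.7
  B: 2027 − 3(100.7) − 1(6.611) = 1718
  A: 0 + 1(100.7) = 100.7
  E: 0 + 2(6.611) = 13.22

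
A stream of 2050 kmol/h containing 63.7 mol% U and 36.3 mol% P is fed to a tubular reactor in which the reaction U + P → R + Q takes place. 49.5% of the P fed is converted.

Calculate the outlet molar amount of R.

P reacted = 0.495 × 744.1 = 368.4 kmol/h; ν_P = −1, so ξ = 368.4/1 = 368.4 kmol/h.
Outlet amounts (n = n₀ + ν ξ):
  U: 1306 − 1(368.4) = 937.5
  P: 744.1 − 1(368.4) = 375.8
  R: 0 + 1(368.4) = 368.4
  Q: 0 + 1(368.4) = 368.4

368 kmol/h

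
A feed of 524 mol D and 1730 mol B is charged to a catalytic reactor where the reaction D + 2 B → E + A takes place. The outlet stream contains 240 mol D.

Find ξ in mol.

ξ = 284 mol

For D: n = n₀ − 1ξ → 240 = 524 − 1ξ, giving ξ = 284 mol.
Outlet amounts (n = n₀ + ν ξ):
  D: 524 − 1(284) = 240
  B: 1730 − 2(284) = 1162
  E: 0 + 1(284) = 284
  A: 0 + 1(284) = 284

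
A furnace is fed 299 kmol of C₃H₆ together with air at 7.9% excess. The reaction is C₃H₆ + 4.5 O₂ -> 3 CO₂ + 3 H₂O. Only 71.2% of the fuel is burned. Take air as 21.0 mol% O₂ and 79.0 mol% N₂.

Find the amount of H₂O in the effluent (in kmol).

Stoichiometric O₂ = 4.5 × 299 = 1346 kmol; O₂ fed = 1346 × 1.079 = 1452 kmol.
N₂ fed = 1452 × 79/21 = 5462 kmol.
Fuel reacted = 0.712 × 299 → ξ = 212.9 kmol.
Outlet (n = n₀ + ν ξ):
  C₃H₆: 299 − 1(212.9) = 86.11
  O₂: 1452 − 4.5(212.9) = 493.8
  N₂: 5462 (inert)
  CO₂: 0 + 3(212.9) = 638.7
  H₂O: 0 + 3(212.9) = 638.7

639 kmol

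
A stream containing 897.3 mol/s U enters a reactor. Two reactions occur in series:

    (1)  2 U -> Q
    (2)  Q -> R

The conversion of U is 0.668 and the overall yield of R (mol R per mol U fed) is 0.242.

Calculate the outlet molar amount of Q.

Conversion of U: U consumed = 2ξ₁ = 0.668 × 897.3 → ξ₁ = 299.7 mol/s.
Yield of R: 1ξ₂ / 897.3 = 0.242 → ξ₂ = 217.1 mol/s.
Outlet amounts (n = n₀ + Σ ν·ξ):
  U: 897.3 − 2(299.7) = 297.9
  Q: 0 + 1(299.7) − 1(217.1) = 82.55
  R: 0 + 1(217.1) = 217.1

82.6 mol/s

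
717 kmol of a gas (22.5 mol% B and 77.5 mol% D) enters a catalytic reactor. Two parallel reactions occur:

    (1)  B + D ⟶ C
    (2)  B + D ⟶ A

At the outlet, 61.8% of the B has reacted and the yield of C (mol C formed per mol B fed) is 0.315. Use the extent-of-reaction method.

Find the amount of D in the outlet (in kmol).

456 kmol

Yield of C: 1ξ₁ / 161.3 = 0.315 → ξ₁ = 50.82 kmol.
Conversion of B: 1ξ₁ + 1ξ₂ = 0.618 × 161.3 = 99.7 → ξ₂ = 48.88 kmol.
Outlet amounts (n = n₀ + Σ ν·ξ):
  B: 161.3 − 1(50.82) − 1(48.88) = 61.63
  D: 555.7 − 1(50.82) − 1(48.88) = 456
  C: 0 + 1(50.82) = 50.82
  A: 0 + 1(48.88) = 48.88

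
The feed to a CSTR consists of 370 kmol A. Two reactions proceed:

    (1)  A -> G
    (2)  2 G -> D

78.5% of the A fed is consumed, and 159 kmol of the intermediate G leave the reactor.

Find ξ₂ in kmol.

Conversion of A: A consumed = 1ξ₁ = 0.785 × 370 → ξ₁ = 290.4 kmol.
G balance: n_G = 0 + 1ξ₁ − 2ξ₂ = 159 → ξ₂ = (1·290.4 − 159)/2 = 65.72 kmol.
Outlet amounts (n = n₀ + Σ ν·ξ):
  A: 370 − 1(290.4) = 79.55
  G: 0 + 1(290.4) − 2(65.72) = 159
  D: 0 + 1(65.72) = 65.72

ξ₂ = 65.7 kmol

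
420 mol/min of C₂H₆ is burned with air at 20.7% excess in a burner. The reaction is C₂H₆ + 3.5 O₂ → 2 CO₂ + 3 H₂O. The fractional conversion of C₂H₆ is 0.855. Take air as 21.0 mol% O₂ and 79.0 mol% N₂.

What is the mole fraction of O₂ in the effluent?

0.0572

Stoichiometric O₂ = 3.5 × 420 = 1470 mol/min; O₂ fed = 1470 × 1.207 = 1774 mol/min.
N₂ fed = 1774 × 79/21 = 6675 mol/min.
Fuel reacted = 0.855 × 420 → ξ = 359.1 mol/min.
Outlet (n = n₀ + ν ξ):
  C₂H₆: 420 − 1(359.1) = 60.9
  O₂: 1774 − 3.5(359.1) = 517.4
  N₂: 6675 (inert)
  CO₂: 0 + 2(359.1) = 718.2
  H₂O: 0 + 3(359.1) = 1077
Total out = 9049 mol/min; y_O₂ = 517.4 / 9049 = 0.05718.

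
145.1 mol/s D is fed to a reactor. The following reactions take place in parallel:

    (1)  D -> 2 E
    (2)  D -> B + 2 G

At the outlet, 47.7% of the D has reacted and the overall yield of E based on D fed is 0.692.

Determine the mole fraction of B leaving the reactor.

0.0815

Yield of E: 2ξ₁ / 145.1 = 0.692 → ξ₁ = 50.2 mol/s.
Conversion of D: 1ξ₁ + 1ξ₂ = 0.477 × 145.1 = 69.21 → ξ₂ = 19.01 mol/s.
Outlet amounts (n = n₀ + Σ ν·ξ):
  D: 145.1 − 1(50.2) − 1(19.01) = 75.89
  E: 0 + 2(50.2) = 100.4
  B: 0 + 1(19.01) = 19.01
  G: 0 + 2(19.01) = 38.02
Total out = 233.3 mol/s; y_B = 19.01 / 233.3 = 0.08147.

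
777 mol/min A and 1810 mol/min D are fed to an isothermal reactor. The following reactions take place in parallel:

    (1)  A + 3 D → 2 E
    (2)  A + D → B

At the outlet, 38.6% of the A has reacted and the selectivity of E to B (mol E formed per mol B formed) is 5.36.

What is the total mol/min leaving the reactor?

2070 mol/min

Conversion of A: A consumed = 0.386 × 777 = 299.9 mol/min = 1ξ₁ + 1ξ₂.
Selectivity: 2ξ₁ / (1ξ₂) = 5.36 → ξ₁ = 2.68 ξ₂.
Substitute: (1·2.68 + 1) ξ₂ = 299.9 → ξ₂ = 81.5 mol/min, ξ₁ = 218.4 mol/min.
Outlet amounts (n = n₀ + Σ ν·ξ):
  A: 777 − 1(218.4) − 1(81.5) = 477.1
  D: 1810 − 3(218.4) − 1(81.5) = 1073
  E: 0 + 2(218.4) = 436.8
  B: 0 + 1(81.5) = 81.5
Total out = 477.1 + 1073 + 436.8 + 81.5 = 2069 mol/min.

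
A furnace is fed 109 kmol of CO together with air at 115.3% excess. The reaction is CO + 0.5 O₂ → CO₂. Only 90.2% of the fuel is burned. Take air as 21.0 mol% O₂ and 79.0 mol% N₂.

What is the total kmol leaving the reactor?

619 kmol

Stoichiometric O₂ = 0.5 × 109 = 54.5 kmol; O₂ fed = 54.5 × 2.153 = 117.3 kmol.
N₂ fed = 117.3 × 79/21 = 441.4 kmol.
Fuel reacted = 0.902 × 109 → ξ = 98.32 kmol.
Outlet (n = n₀ + ν ξ):
  CO: 109 − 1(98.32) = 10.68
  O₂: 117.3 − 0.5(98.32) = 68.18
  N₂: 441.4 (inert)
  CO₂: 0 + 1(98.32) = 98.32
Total out = 10.68 + 68.18 + 441.4 + 98.32 = 618.6 kmol.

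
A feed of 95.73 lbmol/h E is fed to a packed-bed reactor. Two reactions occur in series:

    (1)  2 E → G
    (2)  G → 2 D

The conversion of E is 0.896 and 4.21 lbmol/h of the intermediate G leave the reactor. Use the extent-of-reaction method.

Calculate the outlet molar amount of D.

77.4 lbmol/h

Conversion of E: E consumed = 2ξ₁ = 0.896 × 95.73 → ξ₁ = 42.89 lbmol/h.
G balance: n_G = 0 + 1ξ₁ − 1ξ₂ = 4.21 → ξ₂ = (1·42.89 − 4.21)/1 = 38.68 lbmol/h.
Outlet amounts (n = n₀ + Σ ν·ξ):
  E: 95.73 − 2(42.89) = 9.956
  G: 0 + 1(42.89) − 1(38.68) = 4.21
  D: 0 + 2(38.68) = 77.35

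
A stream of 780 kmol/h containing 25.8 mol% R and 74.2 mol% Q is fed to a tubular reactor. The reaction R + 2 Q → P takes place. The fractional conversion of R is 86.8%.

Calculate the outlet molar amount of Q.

229 kmol/h

R reacted = 0.868 × 201.2 = 174.7 kmol/h; ν_R = −1, so ξ = 174.7/1 = 174.7 kmol/h.
Outlet amounts (n = n₀ + ν ξ):
  R: 201.2 − 1(174.7) = 26.56
  Q: 578.8 − 2(174.7) = 229.4
  P: 0 + 1(174.7) = 174.7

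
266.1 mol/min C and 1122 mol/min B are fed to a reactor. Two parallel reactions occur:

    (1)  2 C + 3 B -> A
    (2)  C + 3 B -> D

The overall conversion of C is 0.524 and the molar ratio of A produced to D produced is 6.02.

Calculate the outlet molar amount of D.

10.7 mol/min

Conversion of C: C consumed = 0.524 × 266.1 = 139.4 mol/min = 2ξ₁ + 1ξ₂.
Selectivity: 1ξ₁ / (1ξ₂) = 6.02 → ξ₁ = 6.02 ξ₂.
Substitute: (2·6.02 + 1) ξ₂ = 139.4 → ξ₂ = 10.69 mol/min, ξ₁ = 64.37 mol/min.
Outlet amounts (n = n₀ + Σ ν·ξ):
  C: 266.1 − 2(64.37) − 1(10.69) = 126.7
  B: 1122 − 3(64.37) − 3(10.69) = 896.8
  A: 0 + 1(64.37) = 64.37
  D: 0 + 1(10.69) = 10.69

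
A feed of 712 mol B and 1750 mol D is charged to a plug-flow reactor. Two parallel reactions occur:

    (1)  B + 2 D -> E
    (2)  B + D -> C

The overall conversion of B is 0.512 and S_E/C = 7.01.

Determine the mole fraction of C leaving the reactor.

0.0256

Conversion of B: B consumed = 0.512 × 712 = 364.5 mol = 1ξ₁ + 1ξ₂.
Selectivity: 1ξ₁ / (1ξ₂) = 7.01 → ξ₁ = 7.01 ξ₂.
Substitute: (1·7.01 + 1) ξ₂ = 364.5 → ξ₂ = 45.51 mol, ξ₁ = 319 mol.
Outlet amounts (n = n₀ + Σ ν·ξ):
  B: 712 − 1(319) − 1(45.51) = 347.5
  D: 1750 − 2(319) − 1(45.51) = 1066
  E: 0 + 1(319) = 319
  C: 0 + 1(45.51) = 45.51
Total out = 1778 mol; y_C = 45.51 / 1778 = 0.02559.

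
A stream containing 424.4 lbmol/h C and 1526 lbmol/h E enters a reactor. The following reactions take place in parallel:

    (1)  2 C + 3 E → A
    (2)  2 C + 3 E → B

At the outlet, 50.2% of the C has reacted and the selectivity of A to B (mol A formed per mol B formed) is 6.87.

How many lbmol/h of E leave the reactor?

1210 lbmol/h

Conversion of C: C consumed = 0.502 × 424.4 = 213 lbmol/h = 2ξ₁ + 2ξ₂.
Selectivity: 1ξ₁ / (1ξ₂) = 6.87 → ξ₁ = 6.87 ξ₂.
Substitute: (2·6.87 + 2) ξ₂ = 213 → ξ₂ = 13.54 lbmol/h, ξ₁ = 92.99 lbmol/h.
Outlet amounts (n = n₀ + Σ ν·ξ):
  C: 424.4 − 2(92.99) − 2(13.54) = 211.4
  E: 1526 − 3(92.99) − 3(13.54) = 1206
  A: 0 + 1(92.99) = 92.99
  B: 0 + 1(13.54) = 13.54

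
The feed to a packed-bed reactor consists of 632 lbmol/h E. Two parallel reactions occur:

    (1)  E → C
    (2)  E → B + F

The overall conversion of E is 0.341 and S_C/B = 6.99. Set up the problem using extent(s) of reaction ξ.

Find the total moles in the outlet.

659 lbmol/h

Conversion of E: E consumed = 0.341 × 632 = 215.5 lbmol/h = 1ξ₁ + 1ξ₂.
Selectivity: 1ξ₁ / (1ξ₂) = 6.99 → ξ₁ = 6.99 ξ₂.
Substitute: (1·6.99 + 1) ξ₂ = 215.5 → ξ₂ = 26.97 lbmol/h, ξ₁ = 188.5 lbmol/h.
Outlet amounts (n = n₀ + Σ ν·ξ):
  E: 632 − 1(188.5) − 1(26.97) = 416.5
  C: 0 + 1(188.5) = 188.5
  B: 0 + 1(26.97) = 26.97
  F: 0 + 1(26.97) = 26.97
Total out = 416.5 + 188.5 + 26.97 + 26.97 = 659 lbmol/h.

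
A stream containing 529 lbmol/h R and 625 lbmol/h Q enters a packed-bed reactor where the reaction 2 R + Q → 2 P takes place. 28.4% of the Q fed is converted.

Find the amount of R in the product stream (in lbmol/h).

Q reacted = 0.284 × 625 = 177.5 lbmol/h; ν_Q = −1, so ξ = 177.5/1 = 177.5 lbmol/h.
Outlet amounts (n = n₀ + ν ξ):
  R: 529 − 2(177.5) = 174
  Q: 625 − 1(177.5) = 447.5
  P: 0 + 2(177.5) = 355

174 lbmol/h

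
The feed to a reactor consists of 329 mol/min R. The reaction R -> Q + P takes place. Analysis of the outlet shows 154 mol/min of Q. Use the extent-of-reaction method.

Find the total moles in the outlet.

For Q: n = n₀ + 1ξ → 154 = 0 + 1ξ, giving ξ = 154 mol/min.
Outlet amounts (n = n₀ + ν ξ):
  R: 329 − 1(154) = 175
  Q: 0 + 1(154) = 154
  P: 0 + 1(154) = 154
Total out = 175 + 154 + 154 = 483 mol/min.

483 mol/min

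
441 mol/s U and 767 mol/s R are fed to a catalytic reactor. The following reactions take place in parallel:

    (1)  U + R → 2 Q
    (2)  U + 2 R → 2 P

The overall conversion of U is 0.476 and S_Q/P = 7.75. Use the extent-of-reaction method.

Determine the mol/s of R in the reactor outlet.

533 mol/s

Conversion of U: U consumed = 0.476 × 441 = 209.9 mol/s = 1ξ₁ + 1ξ₂.
Selectivity: 2ξ₁ / (2ξ₂) = 7.75 → ξ₁ = 7.75 ξ₂.
Substitute: (1·7.75 + 1) ξ₂ = 209.9 → ξ₂ = 23.99 mol/s, ξ₁ = 185.9 mol/s.
Outlet amounts (n = n₀ + Σ ν·ξ):
  U: 441 − 1(185.9) − 1(23.99) = 231.1
  R: 767 − 1(185.9) − 2(23.99) = 533.1
  Q: 0 + 2(185.9) = 371.9
  P: 0 + 2(23.99) = 47.98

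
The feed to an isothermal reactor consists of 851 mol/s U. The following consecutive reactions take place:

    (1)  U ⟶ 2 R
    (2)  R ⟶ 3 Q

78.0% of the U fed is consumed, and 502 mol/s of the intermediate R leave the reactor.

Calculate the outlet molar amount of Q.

2480 mol/s

Conversion of U: U consumed = 1ξ₁ = 0.78 × 851 → ξ₁ = 663.8 mol/s.
R balance: n_R = 0 + 2ξ₁ − 1ξ₂ = 502 → ξ₂ = (2·663.8 − 502)/1 = 825.6 mol/s.
Outlet amounts (n = n₀ + Σ ν·ξ):
  U: 851 − 1(663.8) = 187.2
  R: 0 + 2(663.8) − 1(825.6) = 502
  Q: 0 + 3(825.6) = 2477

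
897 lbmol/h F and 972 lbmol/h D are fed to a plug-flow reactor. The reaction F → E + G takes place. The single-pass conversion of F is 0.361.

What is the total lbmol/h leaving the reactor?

2190 lbmol/h

F reacted = 0.361 × 897 = 323.8 lbmol/h; ν_F = −1, so ξ = 323.8/1 = 323.8 lbmol/h.
Outlet amounts (n = n₀ + ν ξ):
  F: 897 − 1(323.8) = 573.2
  E: 0 + 1(323.8) = 323.8
  G: 0 + 1(323.8) = 323.8
  D: 972 (inert)
Total out = 573.2 + 323.8 + 323.8 + 972 = 2193 lbmol/h.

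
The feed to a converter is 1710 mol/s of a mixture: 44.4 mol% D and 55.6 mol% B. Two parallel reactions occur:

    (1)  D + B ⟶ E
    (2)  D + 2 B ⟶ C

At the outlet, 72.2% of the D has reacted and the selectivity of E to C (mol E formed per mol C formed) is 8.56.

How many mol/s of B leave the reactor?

345 mol/s

Conversion of D: D consumed = 0.722 × 759.2 = 548.2 mol/s = 1ξ₁ + 1ξ₂.
Selectivity: 1ξ₁ / (1ξ₂) = 8.56 → ξ₁ = 8.56 ξ₂.
Substitute: (1·8.56 + 1) ξ₂ = 548.2 → ξ₂ = 57.34 mol/s, ξ₁ = 490.8 mol/s.
Outlet amounts (n = n₀ + Σ ν·ξ):
  D: 759.2 − 1(490.8) − 1(57.34) = 211.1
  B: 950.8 − 1(490.8) − 2(57.34) = 345.2
  E: 0 + 1(490.8) = 490.8
  C: 0 + 1(57.34) = 57.34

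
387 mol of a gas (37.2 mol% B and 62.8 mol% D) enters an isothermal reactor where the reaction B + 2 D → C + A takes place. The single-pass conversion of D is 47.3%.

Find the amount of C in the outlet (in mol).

D reacted = 0.473 × 243 = 115 mol; ν_D = −2, so ξ = 115/2 = 57.48 mol.
Outlet amounts (n = n₀ + ν ξ):
  B: 144 − 1(57.48) = 86.49
  D: 243 − 2(57.48) = 128.1
  C: 0 + 1(57.48) = 57.48
  A: 0 + 1(57.48) = 57.48

57.5 mol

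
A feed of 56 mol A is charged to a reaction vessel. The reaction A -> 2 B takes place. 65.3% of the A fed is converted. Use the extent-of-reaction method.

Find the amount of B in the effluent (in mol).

73.1 mol

A reacted = 0.653 × 56 = 36.57 mol; ν_A = −1, so ξ = 36.57/1 = 36.57 mol.
Outlet amounts (n = n₀ + ν ξ):
  A: 56 − 1(36.57) = 19.43
  B: 0 + 2(36.57) = 73.14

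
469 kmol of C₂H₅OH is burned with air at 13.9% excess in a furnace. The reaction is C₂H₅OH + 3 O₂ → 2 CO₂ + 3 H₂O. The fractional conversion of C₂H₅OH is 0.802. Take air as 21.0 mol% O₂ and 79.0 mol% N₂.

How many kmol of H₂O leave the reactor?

Stoichiometric O₂ = 3 × 469 = 1407 kmol; O₂ fed = 1407 × 1.139 = 1603 kmol.
N₂ fed = 1603 × 79/21 = 6029 kmol.
Fuel reacted = 0.802 × 469 → ξ = 376.1 kmol.
Outlet (n = n₀ + ν ξ):
  C₂H₅OH: 469 − 1(376.1) = 92.86
  O₂: 1603 − 3(376.1) = 474.2
  N₂: 6029 (inert)
  CO₂: 0 + 2(376.1) = 752.3
  H₂O: 0 + 3(376.1) = 1128

1130 kmol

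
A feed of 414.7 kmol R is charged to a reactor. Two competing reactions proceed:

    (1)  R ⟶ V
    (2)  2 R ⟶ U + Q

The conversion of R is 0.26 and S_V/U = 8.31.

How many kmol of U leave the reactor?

Conversion of R: R consumed = 0.26 × 414.7 = 107.8 kmol = 1ξ₁ + 2ξ₂.
Selectivity: 1ξ₁ / (1ξ₂) = 8.31 → ξ₁ = 8.31 ξ₂.
Substitute: (1·8.31 + 2) ξ₂ = 107.8 → ξ₂ = 10.46 kmol, ξ₁ = 86.91 kmol.
Outlet amounts (n = n₀ + Σ ν·ξ):
  R: 414.7 − 1(86.91) − 2(10.46) = 306.9
  V: 0 + 1(86.91) = 86.91
  U: 0 + 1(10.46) = 10.46
  Q: 0 + 1(10.46) = 10.46

10.5 kmol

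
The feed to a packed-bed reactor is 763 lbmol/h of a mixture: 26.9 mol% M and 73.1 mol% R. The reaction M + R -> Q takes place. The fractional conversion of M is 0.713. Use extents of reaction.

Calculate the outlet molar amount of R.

M reacted = 0.713 × 205.2 = 146.3 lbmol/h; ν_M = −1, so ξ = 146.3/1 = 146.3 lbmol/h.
Outlet amounts (n = n₀ + ν ξ):
  M: 205.2 − 1(146.3) = 58.91
  R: 557.8 − 1(146.3) = 411.4
  Q: 0 + 1(146.3) = 146.3

411 lbmol/h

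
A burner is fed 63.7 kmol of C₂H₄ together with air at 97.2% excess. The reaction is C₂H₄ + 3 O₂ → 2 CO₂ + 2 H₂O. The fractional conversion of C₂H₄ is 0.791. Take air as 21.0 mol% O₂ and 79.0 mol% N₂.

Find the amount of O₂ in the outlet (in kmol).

226 kmol

Stoichiometric O₂ = 3 × 63.7 = 191.1 kmol; O₂ fed = 191.1 × 1.972 = 376.8 kmol.
N₂ fed = 376.8 × 79/21 = 1418 kmol.
Fuel reacted = 0.791 × 63.7 → ξ = 50.39 kmol.
Outlet (n = n₀ + ν ξ):
  C₂H₄: 63.7 − 1(50.39) = 13.31
  O₂: 376.8 − 3(50.39) = 225.7
  N₂: 1418 (inert)
  CO₂: 0 + 2(50.39) = 100.8
  H₂O: 0 + 2(50.39) = 100.8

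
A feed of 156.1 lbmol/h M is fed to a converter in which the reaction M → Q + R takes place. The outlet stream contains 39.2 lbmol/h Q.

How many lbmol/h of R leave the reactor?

39.2 lbmol/h

For Q: n = n₀ + 1ξ → 39.2 = 0 + 1ξ, giving ξ = 39.2 lbmol/h.
Outlet amounts (n = n₀ + ν ξ):
  M: 156.1 − 1(39.2) = 116.9
  Q: 0 + 1(39.2) = 39.2
  R: 0 + 1(39.2) = 39.2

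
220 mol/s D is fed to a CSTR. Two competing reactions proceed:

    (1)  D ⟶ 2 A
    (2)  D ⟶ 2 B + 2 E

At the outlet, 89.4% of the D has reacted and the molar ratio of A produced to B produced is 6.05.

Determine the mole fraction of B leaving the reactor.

Conversion of D: D consumed = 0.894 × 220 = 196.7 mol/s = 1ξ₁ + 1ξ₂.
Selectivity: 2ξ₁ / (2ξ₂) = 6.05 → ξ₁ = 6.05 ξ₂.
Substitute: (1·6.05 + 1) ξ₂ = 196.7 → ξ₂ = 27.9 mol/s, ξ₁ = 168.8 mol/s.
Outlet amounts (n = n₀ + Σ ν·ξ):
  D: 220 − 1(168.8) − 1(27.9) = 23.32
  A: 0 + 2(168.8) = 337.6
  B: 0 + 2(27.9) = 55.8
  E: 0 + 2(27.9) = 55.8
Total out = 472.5 mol/s; y_B = 55.8 / 472.5 = 0.1181.

0.118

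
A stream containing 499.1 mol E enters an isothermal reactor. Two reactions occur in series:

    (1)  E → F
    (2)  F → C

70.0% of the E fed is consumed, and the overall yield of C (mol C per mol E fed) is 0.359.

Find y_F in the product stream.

0.341

Conversion of E: E consumed = 1ξ₁ = 0.7 × 499.1 → ξ₁ = 349.4 mol.
Yield of C: 1ξ₂ / 499.1 = 0.359 → ξ₂ = 179.2 mol.
Outlet amounts (n = n₀ + Σ ν·ξ):
  E: 499.1 − 1(349.4) = 149.7
  F: 0 + 1(349.4) − 1(179.2) = 170.2
  C: 0 + 1(179.2) = 179.2
Total out = 499.1 mol; y_F = 170.2 / 499.1 = 0.341.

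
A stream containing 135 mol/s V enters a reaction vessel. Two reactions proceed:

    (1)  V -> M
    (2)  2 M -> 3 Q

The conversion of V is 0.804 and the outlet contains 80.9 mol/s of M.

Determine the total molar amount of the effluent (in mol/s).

149 mol/s

Conversion of V: V consumed = 1ξ₁ = 0.804 × 135 → ξ₁ = 108.5 mol/s.
M balance: n_M = 0 + 1ξ₁ − 2ξ₂ = 80.9 → ξ₂ = (1·108.5 − 80.9)/2 = 13.82 mol/s.
Outlet amounts (n = n₀ + Σ ν·ξ):
  V: 135 − 1(108.5) = 26.46
  M: 0 + 1(108.5) − 2(13.82) = 80.9
  Q: 0 + 3(13.82) = 41.46
Total out = 26.46 + 80.9 + 41.46 = 148.8 mol/s.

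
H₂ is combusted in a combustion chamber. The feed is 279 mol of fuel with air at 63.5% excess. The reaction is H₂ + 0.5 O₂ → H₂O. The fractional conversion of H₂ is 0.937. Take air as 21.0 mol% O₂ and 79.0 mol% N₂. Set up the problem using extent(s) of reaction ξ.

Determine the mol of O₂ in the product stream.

Stoichiometric O₂ = 0.5 × 279 = 139.5 mol; O₂ fed = 139.5 × 1.635 = 228.1 mol.
N₂ fed = 228.1 × 79/21 = 858 mol.
Fuel reacted = 0.937 × 279 → ξ = 261.4 mol.
Outlet (n = n₀ + ν ξ):
  H₂: 279 − 1(261.4) = 17.58
  O₂: 228.1 − 0.5(261.4) = 97.37
  N₂: 858 (inert)
  H₂O: 0 + 1(261.4) = 261.4

97.4 mol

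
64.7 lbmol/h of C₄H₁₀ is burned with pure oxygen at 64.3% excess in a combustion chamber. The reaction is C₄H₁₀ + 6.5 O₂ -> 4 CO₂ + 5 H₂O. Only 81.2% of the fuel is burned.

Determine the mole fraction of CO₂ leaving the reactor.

Stoichiometric O₂ = 6.5 × 64.7 = 420.6 lbmol/h; O₂ fed = 420.6 × 1.643 = 691 lbmol/h.
Fuel reacted = 0.812 × 64.7 → ξ = 52.54 lbmol/h.
Outlet (n = n₀ + ν ξ):
  C₄H₁₀: 64.7 − 1(52.54) = 12.16
  O₂: 691 − 6.5(52.54) = 349.5
  CO₂: 0 + 4(52.54) = 210.1
  H₂O: 0 + 5(52.54) = 262.7
Total out = 834.5 lbmol/h; y_CO₂ = 210.1 / 834.5 = 0.2518.

0.252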